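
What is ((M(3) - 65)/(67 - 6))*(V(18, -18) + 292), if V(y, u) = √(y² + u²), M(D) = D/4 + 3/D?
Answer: -18469/61 - 2277*√2/122 ≈ -329.17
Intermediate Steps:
M(D) = 3/D + D/4 (M(D) = D*(¼) + 3/D = D/4 + 3/D = 3/D + D/4)
V(y, u) = √(u² + y²)
((M(3) - 65)/(67 - 6))*(V(18, -18) + 292) = (((3/3 + (¼)*3) - 65)/(67 - 6))*(√((-18)² + 18²) + 292) = (((3*(⅓) + ¾) - 65)/61)*(√(324 + 324) + 292) = (((1 + ¾) - 65)*(1/61))*(√648 + 292) = ((7/4 - 65)*(1/61))*(18*√2 + 292) = (-253/4*1/61)*(292 + 18*√2) = -253*(292 + 18*√2)/244 = -18469/61 - 2277*√2/122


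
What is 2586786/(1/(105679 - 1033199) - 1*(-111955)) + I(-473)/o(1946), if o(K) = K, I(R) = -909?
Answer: 1524879504982543/67357872037218 ≈ 22.638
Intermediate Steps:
2586786/(1/(105679 - 1033199) - 1*(-111955)) + I(-473)/o(1946) = 2586786/(1/(105679 - 1033199) - 1*(-111955)) - 909/1946 = 2586786/(1/(-927520) + 111955) - 909*1/1946 = 2586786/(-1/927520 + 111955) - 909/1946 = 2586786/(103840501599/927520) - 909/1946 = 2586786*(927520/103840501599) - 909/1946 = 799765250240/34613500533 - 909/1946 = 1524879504982543/67357872037218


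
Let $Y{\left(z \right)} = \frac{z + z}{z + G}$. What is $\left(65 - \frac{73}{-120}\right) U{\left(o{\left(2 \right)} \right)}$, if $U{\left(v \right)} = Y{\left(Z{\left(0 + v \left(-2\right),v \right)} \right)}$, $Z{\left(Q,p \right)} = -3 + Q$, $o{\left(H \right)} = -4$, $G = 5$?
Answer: $\frac{7873}{120} \approx 65.608$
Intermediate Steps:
$Y{\left(z \right)} = \frac{2 z}{5 + z}$ ($Y{\left(z \right)} = \frac{z + z}{z + 5} = \frac{2 z}{5 + z}$)
$U{\left(v \right)} = \frac{2 \left(-3 - 2 v\right)}{2 - 2 v}$ ($U{\left(v \right)} = \frac{2 \left(-3 + \left(0 + v \left(-2\right)\right)\right)}{5 + \left(-3 + \left(0 + v \left(-2\right)\right)\right)} = \frac{2 \left(-3 + \left(0 - 2 v\right)\right)}{5 + \left(-3 + \left(0 - 2 v\right)\right)} = \frac{2 \left(-3 - 2 v\right)}{5 - \left(3 + 2 v\right)} = \frac{2 \left(-3 - 2 v\right)}{2 - 2 v}$)
$\left(65 - \frac{73}{-120}\right) U{\left(o{\left(2 \right)} \right)} = \left(65 - \frac{73}{-120}\right) \frac{3 + 2 \left(-4\right)}{-1 - 4} = \left(65 - - \frac{73}{120}\right) \frac{3 - 8}{-5} = \left(65 + \frac{73}{120}\right) \left(\left(- \frac{1}{5}\right) \left(-5\right)\right) = \frac{7873}{120} \cdot 1 = \frac{7873}{120}$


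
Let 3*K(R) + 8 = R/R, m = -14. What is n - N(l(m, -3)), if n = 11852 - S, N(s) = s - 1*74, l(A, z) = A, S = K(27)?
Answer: 35827/3 ≈ 11942.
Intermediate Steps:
K(R) = -7/3 (K(R) = -8/3 + (R/R)/3 = -8/3 + (⅓)*1 = -8/3 + ⅓ = -7/3)
S = -7/3 ≈ -2.3333
N(s) = -74 + s (N(s) = s - 74 = -74 + s)
n = 35563/3 (n = 11852 - 1*(-7/3) = 11852 + 7/3 = 35563/3 ≈ 11854.)
n - N(l(m, -3)) = 35563/3 - (-74 - 14) = 35563/3 - 1*(-88) = 35563/3 + 88 = 35827/3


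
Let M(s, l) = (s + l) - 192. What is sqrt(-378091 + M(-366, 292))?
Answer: I*sqrt(378357) ≈ 615.11*I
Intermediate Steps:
M(s, l) = -192 + l + s (M(s, l) = (l + s) - 192 = -192 + l + s)
sqrt(-378091 + M(-366, 292)) = sqrt(-378091 + (-192 + 292 - 366)) = sqrt(-378091 - 266) = sqrt(-378357) = I*sqrt(378357)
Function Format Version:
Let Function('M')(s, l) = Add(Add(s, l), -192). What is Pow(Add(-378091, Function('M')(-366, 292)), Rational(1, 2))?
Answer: Mul(I, Pow(378357, Rational(1, 2))) ≈ Mul(615.11, I)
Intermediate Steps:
Function('M')(s, l) = Add(-192, l, s) (Function('M')(s, l) = Add(Add(l, s), -192) = Add(-192, l, s))
Pow(Add(-378091, Function('M')(-366, 292)), Rational(1, 2)) = Pow(Add(-378091, Add(-192, 292, -366)), Rational(1, 2)) = Pow(Add(-378091, -266), Rational(1, 2)) = Pow(-378357, Rational(1, 2)) = Mul(I, Pow(378357, Rational(1, 2)))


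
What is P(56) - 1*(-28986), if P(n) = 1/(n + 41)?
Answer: 2811643/97 ≈ 28986.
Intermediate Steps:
P(n) = 1/(41 + n)
P(56) - 1*(-28986) = 1/(41 + 56) - 1*(-28986) = 1/97 + 28986 = 2811643/97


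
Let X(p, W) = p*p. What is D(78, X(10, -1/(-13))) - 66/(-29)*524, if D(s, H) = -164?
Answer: 29828/29 ≈ 1028.6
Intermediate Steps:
X(p, W) = p²
D(78, X(10, -1/(-13))) - 66/(-29)*524 = -164 - 66/(-29)*524 = -164 - 66*(-1/29)*524 = -164 - (-66)*524/29 = -164 - 1*(-34584/29) = -164 + 34584/29 = 29828/29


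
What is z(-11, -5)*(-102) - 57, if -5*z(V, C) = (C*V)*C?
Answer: -5667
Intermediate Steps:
z(V, C) = -V*C²/5 (z(V, C) = -C*V*C/5 = -V*C²/5)
z(-11, -5)*(-102) - 57 = -⅕*(-11)*(-5)²*(-102) - 57 = -⅕*(-11)*25*(-102) - 57 = 55*(-102) - 57 = -5610 - 57 = -5667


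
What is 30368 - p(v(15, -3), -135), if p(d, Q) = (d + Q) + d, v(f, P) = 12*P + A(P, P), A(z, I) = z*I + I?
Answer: 30563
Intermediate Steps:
A(z, I) = I + I*z (A(z, I) = I*z + I = I + I*z)
v(f, P) = 12*P + P*(1 + P)
p(d, Q) = Q + 2*d (p(d, Q) = (Q + d) + d = Q + 2*d)
30368 - p(v(15, -3), -135) = 30368 - (-135 + 2*(-3*(13 - 3))) = 30368 - (-135 + 2*(-3*10)) = 30368 - (-135 + 2*(-30)) = 30368 - (-135 - 60) = 30368 - 1*(-195) = 30368 + 195 = 30563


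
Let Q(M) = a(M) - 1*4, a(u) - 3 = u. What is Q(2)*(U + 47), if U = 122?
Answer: 169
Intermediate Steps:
a(u) = 3 + u
Q(M) = -1 + M (Q(M) = (3 + M) - 1*4 = (3 + M) - 4 = -1 + M)
Q(2)*(U + 47) = (-1 + 2)*(122 + 47) = 1*169 = 169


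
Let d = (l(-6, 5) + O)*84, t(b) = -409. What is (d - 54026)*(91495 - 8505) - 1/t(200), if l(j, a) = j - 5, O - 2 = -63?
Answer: -2039086375339/409 ≈ -4.9855e+9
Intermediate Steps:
O = -61 (O = 2 - 63 = -61)
l(j, a) = -5 + j
d = -6048 (d = ((-5 - 6) - 61)*84 = (-11 - 61)*84 = -72*84 = -6048)
(d - 54026)*(91495 - 8505) - 1/t(200) = (-6048 - 54026)*(91495 - 8505) - 1/(-409) = -60074*82990 - 1*(-1/409) = -4985541260 + 1/409 = -2039086375339/409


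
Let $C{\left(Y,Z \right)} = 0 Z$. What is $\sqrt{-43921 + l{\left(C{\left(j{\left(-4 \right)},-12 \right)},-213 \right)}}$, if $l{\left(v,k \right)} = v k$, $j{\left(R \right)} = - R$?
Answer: $i \sqrt{43921} \approx 209.57 i$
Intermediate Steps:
$C{\left(Y,Z \right)} = 0$
$l{\left(v,k \right)} = k v$
$\sqrt{-43921 + l{\left(C{\left(j{\left(-4 \right)},-12 \right)},-213 \right)}} = \sqrt{-43921 - 0} = \sqrt{-43921 + 0} = \sqrt{-43921} = i \sqrt{43921}$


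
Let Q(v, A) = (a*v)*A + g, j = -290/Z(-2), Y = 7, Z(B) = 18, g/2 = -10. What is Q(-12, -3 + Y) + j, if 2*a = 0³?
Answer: -325/9 ≈ -36.111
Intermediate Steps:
g = -20 (g = 2*(-10) = -20)
a = 0 (a = (½)*0³ = (½)*0 = 0)
j = -145/9 (j = -290/18 = -290*1/18 = -145/9 ≈ -16.111)
Q(v, A) = -20 (Q(v, A) = (0*v)*A - 20 = 0*A - 20 = 0 - 20 = -20)
Q(-12, -3 + Y) + j = -20 - 145/9 = -325/9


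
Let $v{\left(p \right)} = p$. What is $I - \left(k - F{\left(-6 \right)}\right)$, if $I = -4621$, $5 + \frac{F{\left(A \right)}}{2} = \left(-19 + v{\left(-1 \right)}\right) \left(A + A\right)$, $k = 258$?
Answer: $-4409$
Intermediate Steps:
$F{\left(A \right)} = -10 - 80 A$ ($F{\left(A \right)} = -10 + 2 \left(-19 - 1\right) \left(A + A\right) = -10 + 2 \left(- 20 \cdot 2 A\right) = -10 + 2 \left(- 40 A\right) = -10 - 80 A$)
$I - \left(k - F{\left(-6 \right)}\right) = -4621 - \left(258 - \left(-10 - -480\right)\right) = -4621 - \left(258 - \left(-10 + 480\right)\right) = -4621 - \left(258 - 470\right) = -4621 - -212 = -4621 + 212 = -4409$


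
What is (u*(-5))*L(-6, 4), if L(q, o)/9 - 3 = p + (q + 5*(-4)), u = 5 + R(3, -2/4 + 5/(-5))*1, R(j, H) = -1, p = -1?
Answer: 4320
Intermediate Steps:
u = 4 (u = 5 - 1*1 = 5 - 1 = 4)
L(q, o) = -162 + 9*q (L(q, o) = 27 + 9*(-1 + (q + 5*(-4))) = 27 + 9*(-1 + (q - 20)) = 27 + 9*(-1 + (-20 + q)) = 27 + 9*(-21 + q) = 27 + (-189 + 9*q) = -162 + 9*q)
(u*(-5))*L(-6, 4) = (4*(-5))*(-162 + 9*(-6)) = -20*(-162 - 54) = -20*(-216) = 4320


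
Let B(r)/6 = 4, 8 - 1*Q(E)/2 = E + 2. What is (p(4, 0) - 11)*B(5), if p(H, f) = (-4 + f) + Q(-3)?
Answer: 72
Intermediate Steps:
Q(E) = 12 - 2*E (Q(E) = 16 - 2*(E + 2) = 16 - 2*(2 + E) = 16 + (-4 - 2*E) = 12 - 2*E)
p(H, f) = 14 + f (p(H, f) = (-4 + f) + (12 - 2*(-3)) = (-4 + f) + (12 + 6) = (-4 + f) + 18 = 14 + f)
B(r) = 24 (B(r) = 6*4 = 24)
(p(4, 0) - 11)*B(5) = ((14 + 0) - 11)*24 = (14 - 11)*24 = 3*24 = 72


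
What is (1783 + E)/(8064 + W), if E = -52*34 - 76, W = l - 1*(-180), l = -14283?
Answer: 1/99 ≈ 0.010101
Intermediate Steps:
W = -14103 (W = -14283 - 1*(-180) = -14283 + 180 = -14103)
E = -1844 (E = -1768 - 76 = -1844)
(1783 + E)/(8064 + W) = (1783 - 1844)/(8064 - 14103) = -61/(-6039) = -61*(-1/6039) = 1/99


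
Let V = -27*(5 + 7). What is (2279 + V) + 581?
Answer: 2536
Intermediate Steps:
V = -324 (V = -27*12 = -324)
(2279 + V) + 581 = (2279 - 324) + 581 = 1955 + 581 = 2536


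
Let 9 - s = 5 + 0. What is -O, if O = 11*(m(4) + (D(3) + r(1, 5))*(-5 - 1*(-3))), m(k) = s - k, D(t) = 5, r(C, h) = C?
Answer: 132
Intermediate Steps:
s = 4 (s = 9 - (5 + 0) = 9 - 1*5 = 9 - 5 = 4)
m(k) = 4 - k
O = -132 (O = 11*((4 - 1*4) + (5 + 1)*(-5 - 1*(-3))) = 11*((4 - 4) + 6*(-5 + 3)) = 11*(0 + 6*(-2)) = 11*(0 - 12) = 11*(-12) = -132)
-O = -1*(-132) = 132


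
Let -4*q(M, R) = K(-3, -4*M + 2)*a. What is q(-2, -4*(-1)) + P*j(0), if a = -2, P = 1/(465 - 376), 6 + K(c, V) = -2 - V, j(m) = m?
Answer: -9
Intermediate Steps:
K(c, V) = -8 - V (K(c, V) = -6 + (-2 - V) = -8 - V)
P = 1/89 ≈ 0.011236
q(M, R) = -5 + 2*M (q(M, R) = -(-8 - (-4*M + 2))*(-2)/4 = -(-8 - (2 - 4*M))*(-2)/4 = -(-8 + (-2 + 4*M))*(-2)/4 = -(-10 + 4*M)*(-2)/4 = -(20 - 8*M)/4 = -5 + 2*M)
q(-2, -4*(-1)) + P*j(0) = (-5 + 2*(-2)) + (1/89)*0 = (-5 - 4) + 0 = -9 + 0 = -9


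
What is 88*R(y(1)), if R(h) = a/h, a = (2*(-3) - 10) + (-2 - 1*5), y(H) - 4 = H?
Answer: -2024/5 ≈ -404.80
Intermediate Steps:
y(H) = 4 + H
a = -23 (a = (-6 - 10) + (-2 - 5) = -16 - 7 = -23)
R(h) = -23/h
88*R(y(1)) = 88*(-23/(4 + 1)) = 88*(-23/5) = -2024/5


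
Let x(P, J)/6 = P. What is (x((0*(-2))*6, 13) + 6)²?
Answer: 36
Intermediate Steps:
x(P, J) = 6*P
(x((0*(-2))*6, 13) + 6)² = (6*((0*(-2))*6) + 6)² = (6*(0*6) + 6)² = (6*0 + 6)² = (0 + 6)² = 6² = 36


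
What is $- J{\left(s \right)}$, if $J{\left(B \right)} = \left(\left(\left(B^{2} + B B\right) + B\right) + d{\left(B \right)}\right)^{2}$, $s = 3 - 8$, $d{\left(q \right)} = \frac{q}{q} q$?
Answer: $-1600$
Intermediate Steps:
$d{\left(q \right)} = q$ ($d{\left(q \right)} = 1 q = q$)
$s = -5$ ($s = 3 - 8 = -5$)
$J{\left(B \right)} = \left(2 B + 2 B^{2}\right)^{2}$ ($J{\left(B \right)} = \left(\left(\left(B^{2} + B B\right) + B\right) + B\right)^{2} = \left(\left(\left(B^{2} + B^{2}\right) + B\right) + B\right)^{2} = \left(\left(2 B^{2} + B\right) + B\right)^{2} = \left(\left(B + 2 B^{2}\right) + B\right)^{2} = \left(2 B + 2 B^{2}\right)^{2}$)
$- J{\left(s \right)} = - 4 \left(-5\right)^{2} \left(1 - 5\right)^{2} = - 4 \cdot 25 \left(-4\right)^{2} = - 4 \cdot 25 \cdot 16 = \left(-1\right) 1600 = -1600$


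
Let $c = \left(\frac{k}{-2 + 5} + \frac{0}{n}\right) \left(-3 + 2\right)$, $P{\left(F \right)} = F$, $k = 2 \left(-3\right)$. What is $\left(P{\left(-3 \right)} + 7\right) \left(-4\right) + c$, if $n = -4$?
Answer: $-14$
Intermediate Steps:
$k = -6$
$c = 2$ ($c = \left(- \frac{6}{-2 + 5} + \frac{0}{-4}\right) \left(-3 + 2\right) = \left(- \frac{6}{3} + 0 \left(- \frac{1}{4}\right)\right) \left(-1\right) = \left(\left(-6\right) \frac{1}{3} + 0\right) \left(-1\right) = \left(-2 + 0\right) \left(-1\right) = \left(-2\right) \left(-1\right) = 2$)
$\left(P{\left(-3 \right)} + 7\right) \left(-4\right) + c = \left(-3 + 7\right) \left(-4\right) + 2 = 4 \left(-4\right) + 2 = -16 + 2 = -14$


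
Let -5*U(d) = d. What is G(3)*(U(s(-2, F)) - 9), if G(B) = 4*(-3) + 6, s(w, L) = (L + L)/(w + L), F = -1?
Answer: 274/5 ≈ 54.800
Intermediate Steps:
s(w, L) = 2*L/(L + w) (s(w, L) = (2*L)/(L + w) = 2*L/(L + w))
G(B) = -6 (G(B) = -12 + 6 = -6)
U(d) = -d/5
G(3)*(U(s(-2, F)) - 9) = -6*(-2*(-1)/(5*(-1 - 2)) - 9) = -6*(-2*(-1)/(5*(-3)) - 9) = -6*(-2*(-1)*(-1)/(5*3) - 9) = -6*(-⅕*⅔ - 9) = -6*(-2/15 - 9) = -6*(-137/15) = 274/5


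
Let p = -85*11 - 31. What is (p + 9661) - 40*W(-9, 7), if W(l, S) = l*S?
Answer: 11215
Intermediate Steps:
p = -966 (p = -935 - 31 = -966)
W(l, S) = S*l
(p + 9661) - 40*W(-9, 7) = (-966 + 9661) - 280*(-9) = 8695 - 40*(-63) = 8695 + 2520 = 11215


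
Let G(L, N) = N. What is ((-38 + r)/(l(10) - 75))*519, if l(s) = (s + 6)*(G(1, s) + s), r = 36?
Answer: -1038/245 ≈ -4.2367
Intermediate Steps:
l(s) = 2*s*(6 + s) (l(s) = (s + 6)*(s + s) = (6 + s)*(2*s) = 2*s*(6 + s))
((-38 + r)/(l(10) - 75))*519 = ((-38 + 36)/(2*10*(6 + 10) - 75))*519 = -2/(2*10*16 - 75)*519 = -2/(320 - 75)*519 = -2/245*519 = -1038/245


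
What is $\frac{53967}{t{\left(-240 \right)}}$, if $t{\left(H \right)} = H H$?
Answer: $\frac{17989}{19200} \approx 0.93693$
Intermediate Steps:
$t{\left(H \right)} = H^{2}$
$\frac{53967}{t{\left(-240 \right)}} = \frac{53967}{\left(-240\right)^{2}} = \frac{53967}{57600} = 53967 \cdot \frac{1}{57600} = \frac{17989}{19200}$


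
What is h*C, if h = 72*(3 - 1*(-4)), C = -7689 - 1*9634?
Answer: -8730792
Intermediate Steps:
C = -17323 (C = -7689 - 9634 = -17323)
h = 504 (h = 72*(3 + 4) = 72*7 = 504)
h*C = 504*(-17323) = -8730792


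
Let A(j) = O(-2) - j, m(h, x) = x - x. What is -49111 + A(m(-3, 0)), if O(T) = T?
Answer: -49113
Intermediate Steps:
m(h, x) = 0
A(j) = -2 - j
-49111 + A(m(-3, 0)) = -49111 + (-2 - 1*0) = -49111 + (-2 + 0) = -49111 - 2 = -49113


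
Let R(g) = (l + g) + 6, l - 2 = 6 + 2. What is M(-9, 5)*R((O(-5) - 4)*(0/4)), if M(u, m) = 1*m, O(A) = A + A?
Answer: 80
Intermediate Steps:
O(A) = 2*A
l = 10 (l = 2 + (6 + 2) = 2 + 8 = 10)
R(g) = 16 + g (R(g) = (10 + g) + 6 = 16 + g)
M(u, m) = m
M(-9, 5)*R((O(-5) - 4)*(0/4)) = 5*(16 + (2*(-5) - 4)*(0/4)) = 5*(16 + (-10 - 4)*(0*(¼))) = 5*(16 - 14*0) = 5*(16 + 0) = 5*16 = 80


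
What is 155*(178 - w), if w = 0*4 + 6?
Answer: 26660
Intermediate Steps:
w = 6 (w = 0 + 6 = 6)
155*(178 - w) = 155*(178 - 1*6) = 155*(178 - 6) = 155*172 = 26660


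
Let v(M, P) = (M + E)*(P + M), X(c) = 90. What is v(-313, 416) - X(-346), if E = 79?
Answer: -24192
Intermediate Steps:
v(M, P) = (79 + M)*(M + P) (v(M, P) = (M + 79)*(P + M) = (79 + M)*(M + P))
v(-313, 416) - X(-346) = ((-313)² + 79*(-313) + 79*416 - 313*416) - 1*90 = (97969 - 24727 + 32864 - 130208) - 90 = -24102 - 90 = -24192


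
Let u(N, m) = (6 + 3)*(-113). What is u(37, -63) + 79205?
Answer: 78188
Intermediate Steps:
u(N, m) = -1017 (u(N, m) = 9*(-113) = -1017)
u(37, -63) + 79205 = -1017 + 79205 = 78188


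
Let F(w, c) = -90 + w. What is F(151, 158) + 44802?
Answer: 44863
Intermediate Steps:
F(151, 158) + 44802 = (-90 + 151) + 44802 = 61 + 44802 = 44863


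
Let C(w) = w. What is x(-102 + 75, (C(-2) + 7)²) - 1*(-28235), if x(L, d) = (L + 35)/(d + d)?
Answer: 705879/25 ≈ 28235.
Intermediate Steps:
x(L, d) = (35 + L)/(2*d) (x(L, d) = (35 + L)/((2*d)) = (35 + L)*(1/(2*d)) = (35 + L)/(2*d))
x(-102 + 75, (C(-2) + 7)²) - 1*(-28235) = (35 + (-102 + 75))/(2*((-2 + 7)²)) - 1*(-28235) = (35 - 27)/(2*(5²)) + 28235 = (½)*8/25 + 28235 = (½)*(1/25)*8 + 28235 = 4/25 + 28235 = 705879/25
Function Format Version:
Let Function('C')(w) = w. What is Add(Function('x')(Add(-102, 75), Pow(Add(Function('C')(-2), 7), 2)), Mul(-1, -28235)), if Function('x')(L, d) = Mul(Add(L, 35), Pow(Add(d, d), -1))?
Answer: Rational(705879, 25) ≈ 28235.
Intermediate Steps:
Function('x')(L, d) = Mul(Rational(1, 2), Pow(d, -1), Add(35, L)) (Function('x')(L, d) = Mul(Add(35, L), Pow(Mul(2, d), -1)) = Mul(Add(35, L), Mul(Rational(1, 2), Pow(d, -1))) = Mul(Rational(1, 2), Pow(d, -1), Add(35, L)))
Add(Function('x')(Add(-102, 75), Pow(Add(Function('C')(-2), 7), 2)), Mul(-1, -28235)) = Add(Mul(Rational(1, 2), Pow(Pow(Add(-2, 7), 2), -1), Add(35, Add(-102, 75))), Mul(-1, -28235)) = Add(Mul(Rational(1, 2), Pow(Pow(5, 2), -1), Add(35, -27)), 28235) = Add(Mul(Rational(1, 2), Pow(25, -1), 8), 28235) = Add(Mul(Rational(1, 2), Rational(1, 25), 8), 28235) = Add(Rational(4, 25), 28235) = Rational(705879, 25)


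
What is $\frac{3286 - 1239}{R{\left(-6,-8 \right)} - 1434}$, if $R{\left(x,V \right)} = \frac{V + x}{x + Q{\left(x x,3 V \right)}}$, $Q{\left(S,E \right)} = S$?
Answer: $- \frac{30705}{21517} \approx -1.427$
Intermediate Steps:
$R{\left(x,V \right)} = \frac{V + x}{x + x^{2}}$ ($R{\left(x,V \right)} = \frac{V + x}{x + x x} = \frac{V + x}{x + x^{2}}$)
$\frac{3286 - 1239}{R{\left(-6,-8 \right)} - 1434} = \frac{3286 - 1239}{\frac{-8 - 6}{\left(-6\right) \left(1 - 6\right)} - 1434} = \frac{2047}{\left(- \frac{1}{6}\right) \frac{1}{-5} \left(-14\right) - 1434} = \frac{2047}{\left(- \frac{1}{6}\right) \left(- \frac{1}{5}\right) \left(-14\right) - 1434} = \frac{2047}{- \frac{7}{15} - 1434} = \frac{2047}{- \frac{21517}{15}} = 2047 \left(- \frac{15}{21517}\right) = - \frac{30705}{21517}$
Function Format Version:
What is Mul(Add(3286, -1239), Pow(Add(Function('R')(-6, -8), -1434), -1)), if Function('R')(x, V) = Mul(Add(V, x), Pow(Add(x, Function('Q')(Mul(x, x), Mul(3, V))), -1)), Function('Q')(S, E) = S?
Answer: Rational(-30705, 21517) ≈ -1.4270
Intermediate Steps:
Function('R')(x, V) = Mul(Pow(Add(x, Pow(x, 2)), -1), Add(V, x)) (Function('R')(x, V) = Mul(Add(V, x), Pow(Add(x, Mul(x, x)), -1)) = Mul(Add(V, x), Pow(Add(x, Pow(x, 2)), -1)) = Mul(Pow(Add(x, Pow(x, 2)), -1), Add(V, x)))
Mul(Add(3286, -1239), Pow(Add(Function('R')(-6, -8), -1434), -1)) = Mul(Add(3286, -1239), Pow(Add(Mul(Pow(-6, -1), Pow(Add(1, -6), -1), Add(-8, -6)), -1434), -1)) = Mul(2047, Pow(Add(Mul(Rational(-1, 6), Pow(-5, -1), -14), -1434), -1)) = Mul(2047, Pow(Add(Mul(Rational(-1, 6), Rational(-1, 5), -14), -1434), -1)) = Mul(2047, Pow(Add(Rational(-7, 15), -1434), -1)) = Mul(2047, Pow(Rational(-21517, 15), -1)) = Mul(2047, Rational(-15, 21517)) = Rational(-30705, 21517)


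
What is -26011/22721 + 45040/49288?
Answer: -32334541/139984081 ≈ -0.23099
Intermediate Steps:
-26011/22721 + 45040/49288 = -26011*1/22721 + 45040*(1/49288) = -26011/22721 + 5630/6161 = -32334541/139984081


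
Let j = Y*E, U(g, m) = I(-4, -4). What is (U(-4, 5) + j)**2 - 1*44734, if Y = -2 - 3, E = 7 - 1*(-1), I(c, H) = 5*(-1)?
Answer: -42709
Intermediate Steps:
I(c, H) = -5
E = 8 (E = 7 + 1 = 8)
Y = -5
U(g, m) = -5
j = -40 (j = -5*8 = -40)
(U(-4, 5) + j)**2 - 1*44734 = (-5 - 40)**2 - 1*44734 = (-45)**2 - 44734 = 2025 - 44734 = -42709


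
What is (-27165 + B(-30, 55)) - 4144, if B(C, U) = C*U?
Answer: -32959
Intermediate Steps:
(-27165 + B(-30, 55)) - 4144 = (-27165 - 30*55) - 4144 = (-27165 - 1650) - 4144 = -28815 - 4144 = -32959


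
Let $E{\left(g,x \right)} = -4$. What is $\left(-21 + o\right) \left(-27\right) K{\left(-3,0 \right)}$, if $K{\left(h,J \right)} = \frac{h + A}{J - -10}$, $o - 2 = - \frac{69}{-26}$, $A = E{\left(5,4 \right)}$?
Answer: $- \frac{16065}{52} \approx -308.94$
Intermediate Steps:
$A = -4$
$o = \frac{121}{26}$ ($o = 2 - \frac{69}{-26} = 2 - - \frac{69}{26} = 2 + \frac{69}{26} = \frac{121}{26} \approx 4.6538$)
$K{\left(h,J \right)} = \frac{-4 + h}{10 + J}$ ($K{\left(h,J \right)} = \frac{h - 4}{J - -10} = \frac{-4 + h}{J + 10} = \frac{-4 + h}{10 + J}$)
$\left(-21 + o\right) \left(-27\right) K{\left(-3,0 \right)} = \left(-21 + \frac{121}{26}\right) \left(-27\right) \frac{-4 - 3}{10 + 0} = \left(- \frac{425}{26}\right) \left(-27\right) \frac{1}{10} \left(-7\right) = \frac{11475 \cdot \frac{1}{10} \left(-7\right)}{26} = \frac{11475}{26} \left(- \frac{7}{10}\right) = - \frac{16065}{52}$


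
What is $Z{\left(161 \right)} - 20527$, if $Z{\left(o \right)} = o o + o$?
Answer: $5555$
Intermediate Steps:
$Z{\left(o \right)} = o + o^{2}$ ($Z{\left(o \right)} = o^{2} + o = o + o^{2}$)
$Z{\left(161 \right)} - 20527 = 161 \left(1 + 161\right) - 20527 = 161 \cdot 162 - 20527 = 26082 - 20527 = 5555$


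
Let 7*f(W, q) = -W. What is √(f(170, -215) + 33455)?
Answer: √1638105/7 ≈ 182.84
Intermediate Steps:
f(W, q) = -W/7 (f(W, q) = (-W)/7 = -W/7)
√(f(170, -215) + 33455) = √(-⅐*170 + 33455) = √(-170/7 + 33455) = √(234015/7) = √1638105/7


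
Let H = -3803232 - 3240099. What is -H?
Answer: 7043331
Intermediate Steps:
H = -7043331
-H = -1*(-7043331) = 7043331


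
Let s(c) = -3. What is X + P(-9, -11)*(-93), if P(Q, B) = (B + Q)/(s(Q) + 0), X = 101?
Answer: -519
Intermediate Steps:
P(Q, B) = -B/3 - Q/3 (P(Q, B) = (B + Q)/(-3 + 0) = (B + Q)/(-3) = (B + Q)*(-⅓) = -B/3 - Q/3)
X + P(-9, -11)*(-93) = 101 + (-⅓*(-11) - ⅓*(-9))*(-93) = 101 + (11/3 + 3)*(-93) = 101 + (20/3)*(-93) = 101 - 620 = -519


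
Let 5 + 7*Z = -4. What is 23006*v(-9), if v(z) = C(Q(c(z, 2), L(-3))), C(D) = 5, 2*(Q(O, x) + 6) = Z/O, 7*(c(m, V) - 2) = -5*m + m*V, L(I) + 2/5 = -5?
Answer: 115030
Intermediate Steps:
L(I) = -27/5 (L(I) = -⅖ - 5 = -27/5)
Z = -9/7 (Z = -5/7 + (⅐)*(-4) = -5/7 - 4/7 = -9/7 ≈ -1.2857)
c(m, V) = 2 - 5*m/7 + V*m/7 (c(m, V) = 2 + (-5*m + m*V)/7 = 2 + (-5*m + V*m)/7 = 2 + (-5*m/7 + V*m/7) = 2 - 5*m/7 + V*m/7)
Q(O, x) = -6 - 9/(14*O) (Q(O, x) = -6 + (-9/(7*O))/2 = -6 - 9/(14*O))
v(z) = 5
23006*v(-9) = 23006*5 = 115030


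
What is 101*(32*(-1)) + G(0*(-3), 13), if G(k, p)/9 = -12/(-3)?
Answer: -3196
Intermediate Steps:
G(k, p) = 36 (G(k, p) = 9*(-12/(-3)) = 9*(-12*(-⅓)) = 9*4 = 36)
101*(32*(-1)) + G(0*(-3), 13) = 101*(32*(-1)) + 36 = 101*(-32) + 36 = -3232 + 36 = -3196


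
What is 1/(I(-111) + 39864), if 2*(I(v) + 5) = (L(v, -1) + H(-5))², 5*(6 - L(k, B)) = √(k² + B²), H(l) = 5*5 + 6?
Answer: 101974850/4157861131209 + 18500*√12322/4157861131209 ≈ 2.5020e-5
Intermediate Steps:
H(l) = 31 (H(l) = 25 + 6 = 31)
L(k, B) = 6 - √(B² + k²)/5 (L(k, B) = 6 - √(k² + B²)/5 = 6 - √(B² + k²)/5)
I(v) = -5 + (37 - √(1 + v²)/5)²/2 (I(v) = -5 + ((6 - √((-1)² + v²)/5) + 31)²/2 = -5 + ((6 - √(1 + v²)/5) + 31)²/2 = -5 + (37 - √(1 + v²)/5)²/2)
1/(I(-111) + 39864) = 1/((-5 + (-185 + √(1 + (-111)²))²/50) + 39864) = 1/((-5 + (-185 + √(1 + 12321))²/50) + 39864) = 1/((-5 + (-185 + √12322)²/50) + 39864) = 1/(39859 + (-185 + √12322)²/50)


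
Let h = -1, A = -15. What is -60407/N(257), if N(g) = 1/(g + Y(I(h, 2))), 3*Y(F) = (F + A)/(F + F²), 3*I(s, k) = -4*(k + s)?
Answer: -59138453/4 ≈ -1.4785e+7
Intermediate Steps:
I(s, k) = -4*k/3 - 4*s/3 (I(s, k) = (-4*(k + s))/3 = (-4*k - 4*s)/3 = -4*k/3 - 4*s/3)
Y(F) = (-15 + F)/(3*(F + F²)) (Y(F) = ((F - 15)/(F + F²))/3 = ((-15 + F)/(F + F²))/3 = (-15 + F)/(3*(F + F²)))
N(g) = 1/(-49/4 + g) (N(g) = 1/(g + (-15 + (-4/3*2 - 4/3*(-1)))/(3*(-4/3*2 - 4/3*(-1))*(1 + (-4/3*2 - 4/3*(-1))))) = 1/(g + (-15 + (-8/3 + 4/3))/(3*(-8/3 + 4/3)*(1 + (-8/3 + 4/3)))) = 1/(g + (-15 - 4/3)/(3*(-4/3)*(1 - 4/3))) = 1/(g + (⅓)*(-¾)*(-49/3)/(-⅓)) = 1/(g + (⅓)*(-¾)*(-3)*(-49/3)) = 1/(g - 49/4) = 1/(-49/4 + g))
-60407/N(257) = -60407/(4/(-49 + 4*257)) = -60407/(4/(-49 + 1028)) = -60407/(4/979) = -60407/(4*(1/979)) = -60407/4/979 = -60407*979/4 = -59138453/4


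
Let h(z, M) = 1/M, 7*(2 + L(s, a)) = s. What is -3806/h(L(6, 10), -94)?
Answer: 357764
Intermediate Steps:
L(s, a) = -2 + s/7
-3806/h(L(6, 10), -94) = -3806/(1/(-94)) = -3806/(-1/94) = -3806*(-94) = 357764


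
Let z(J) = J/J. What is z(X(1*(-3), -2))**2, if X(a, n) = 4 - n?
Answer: 1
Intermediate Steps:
z(J) = 1
z(X(1*(-3), -2))**2 = 1**2 = 1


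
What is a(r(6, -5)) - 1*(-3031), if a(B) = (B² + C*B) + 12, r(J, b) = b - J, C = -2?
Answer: 3186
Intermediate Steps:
a(B) = 12 + B² - 2*B (a(B) = (B² - 2*B) + 12 = 12 + B² - 2*B)
a(r(6, -5)) - 1*(-3031) = (12 + (-5 - 1*6)² - 2*(-5 - 1*6)) - 1*(-3031) = (12 + (-5 - 6)² - 2*(-5 - 6)) + 3031 = (12 + (-11)² - 2*(-11)) + 3031 = (12 + 121 + 22) + 3031 = 155 + 3031 = 3186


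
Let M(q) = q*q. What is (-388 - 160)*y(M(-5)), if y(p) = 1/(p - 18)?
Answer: -548/7 ≈ -78.286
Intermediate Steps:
M(q) = q**2
y(p) = 1/(-18 + p)
(-388 - 160)*y(M(-5)) = (-388 - 160)/(-18 + (-5)**2) = -548/(-18 + 25) = -548/7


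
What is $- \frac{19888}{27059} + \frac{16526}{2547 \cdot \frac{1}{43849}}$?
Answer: $\frac{19608215109130}{68919273} \approx 2.8451 \cdot 10^{5}$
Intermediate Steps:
$- \frac{19888}{27059} + \frac{16526}{2547 \cdot \frac{1}{43849}} = \left(-19888\right) \frac{1}{27059} + \frac{16526}{2547 \cdot \frac{1}{43849}} = - \frac{19888}{27059} + \frac{16526}{\frac{2547}{43849}} = - \frac{19888}{27059} + 16526 \cdot \frac{43849}{2547} = - \frac{19888}{27059} + \frac{724648574}{2547} = \frac{19608215109130}{68919273}$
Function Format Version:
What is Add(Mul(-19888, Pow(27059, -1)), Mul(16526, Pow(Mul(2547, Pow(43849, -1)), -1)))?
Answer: Rational(19608215109130, 68919273) ≈ 2.8451e+5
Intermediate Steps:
Add(Mul(-19888, Pow(27059, -1)), Mul(16526, Pow(Mul(2547, Pow(43849, -1)), -1))) = Add(Mul(-19888, Rational(1, 27059)), Mul(16526, Pow(Mul(2547, Rational(1, 43849)), -1))) = Add(Rational(-19888, 27059), Mul(16526, Pow(Rational(2547, 43849), -1))) = Add(Rational(-19888, 27059), Mul(16526, Rational(43849, 2547))) = Add(Rational(-19888, 27059), Rational(724648574, 2547)) = Rational(19608215109130, 68919273)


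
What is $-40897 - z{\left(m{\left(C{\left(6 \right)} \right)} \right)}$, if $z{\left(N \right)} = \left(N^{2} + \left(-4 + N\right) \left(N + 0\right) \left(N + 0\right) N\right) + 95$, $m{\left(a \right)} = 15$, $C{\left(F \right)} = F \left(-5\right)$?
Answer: $-78342$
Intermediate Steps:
$C{\left(F \right)} = - 5 F$
$z{\left(N \right)} = 95 + N^{2} + N^{3} \left(-4 + N\right)$ ($z{\left(N \right)} = \left(N^{2} + \left(-4 + N\right) N N N\right) + 95 = \left(N^{2} + \left(-4 + N\right) N^{2} N\right) + 95 = \left(N^{2} + N^{2} \left(-4 + N\right) N\right) + 95 = \left(N^{2} + N^{3} \left(-4 + N\right)\right) + 95 = 95 + N^{2} + N^{3} \left(-4 + N\right)$)
$-40897 - z{\left(m{\left(C{\left(6 \right)} \right)} \right)} = -40897 - \left(95 + 15^{2} + 15^{4} - 4 \cdot 15^{3}\right) = -40897 - \left(95 + 225 + 50625 - 13500\right) = -40897 - 37445 = -78342$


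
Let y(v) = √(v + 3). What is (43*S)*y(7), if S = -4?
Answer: -172*√10 ≈ -543.91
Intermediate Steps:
y(v) = √(3 + v)
(43*S)*y(7) = (43*(-4))*√(3 + 7) = -172*√10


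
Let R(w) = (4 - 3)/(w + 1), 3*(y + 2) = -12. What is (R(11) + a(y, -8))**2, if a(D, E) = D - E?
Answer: 625/144 ≈ 4.3403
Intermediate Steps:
y = -6 (y = -2 + (1/3)*(-12) = -2 - 4 = -6)
R(w) = 1/(1 + w)
(R(11) + a(y, -8))**2 = (1/(1 + 11) + (-6 - 1*(-8)))**2 = (1/12 + (-6 + 8))**2 = (1/12 + 2)**2 = (25/12)**2 = 625/144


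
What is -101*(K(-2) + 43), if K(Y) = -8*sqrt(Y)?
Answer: -4343 + 808*I*sqrt(2) ≈ -4343.0 + 1142.7*I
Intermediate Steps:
-101*(K(-2) + 43) = -101*(-8*I*sqrt(2) + 43) = -101*(43 - 8*I*sqrt(2)) = -4343 + 808*I*sqrt(2)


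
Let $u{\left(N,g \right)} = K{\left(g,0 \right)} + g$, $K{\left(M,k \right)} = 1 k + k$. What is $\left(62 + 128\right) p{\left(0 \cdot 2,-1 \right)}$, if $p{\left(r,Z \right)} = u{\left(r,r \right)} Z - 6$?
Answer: $-1140$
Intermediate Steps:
$K{\left(M,k \right)} = 2 k$ ($K{\left(M,k \right)} = k + k = 2 k$)
$u{\left(N,g \right)} = g$ ($u{\left(N,g \right)} = 2 \cdot 0 + g = 0 + g = g$)
$p{\left(r,Z \right)} = -6 + Z r$ ($p{\left(r,Z \right)} = r Z - 6 = Z r - 6 = -6 + Z r$)
$\left(62 + 128\right) p{\left(0 \cdot 2,-1 \right)} = \left(62 + 128\right) \left(-6 - 0 \cdot 2\right) = 190 \left(-6 - 0\right) = 190 \left(-6 + 0\right) = 190 \left(-6\right) = -1140$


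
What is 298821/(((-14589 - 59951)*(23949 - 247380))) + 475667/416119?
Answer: 2640714209757093/2310091111634020 ≈ 1.1431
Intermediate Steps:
298821/(((-14589 - 59951)*(23949 - 247380))) + 475667/416119 = 298821/((-74540*(-223431))) + 475667*(1/416119) = 298821/16654546740 + 475667/416119 = 298821*(1/16654546740) + 475667/416119 = 99607/5551515580 + 475667/416119 = 2640714209757093/2310091111634020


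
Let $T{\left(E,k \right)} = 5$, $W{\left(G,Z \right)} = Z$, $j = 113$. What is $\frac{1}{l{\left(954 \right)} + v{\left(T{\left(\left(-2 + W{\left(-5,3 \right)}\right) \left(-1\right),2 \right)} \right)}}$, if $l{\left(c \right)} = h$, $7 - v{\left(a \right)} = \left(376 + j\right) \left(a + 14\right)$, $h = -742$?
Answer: $- \frac{1}{10026} \approx -9.9741 \cdot 10^{-5}$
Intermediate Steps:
$v{\left(a \right)} = -6839 - 489 a$ ($v{\left(a \right)} = 7 - \left(376 + 113\right) \left(a + 14\right) = 7 - 489 \left(14 + a\right) = 7 - \left(6846 + 489 a\right) = -6839 - 489 a$)
$l{\left(c \right)} = -742$
$\frac{1}{l{\left(954 \right)} + v{\left(T{\left(\left(-2 + W{\left(-5,3 \right)}\right) \left(-1\right),2 \right)} \right)}} = \frac{1}{-742 - 9284} = \frac{1}{-10026} = - \frac{1}{10026}$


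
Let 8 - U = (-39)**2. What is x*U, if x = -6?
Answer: 9078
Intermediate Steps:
U = -1513 (U = 8 - 1*(-39)**2 = 8 - 1*1521 = 8 - 1521 = -1513)
x*U = -6*(-1513) = 9078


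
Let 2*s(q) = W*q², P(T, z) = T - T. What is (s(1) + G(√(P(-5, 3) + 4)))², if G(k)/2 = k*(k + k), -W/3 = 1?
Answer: 841/4 ≈ 210.25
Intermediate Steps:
P(T, z) = 0
W = -3 (W = -3*1 = -3)
s(q) = -3*q²/2 (s(q) = (-3*q²)/2 = -3*q²/2)
G(k) = 4*k² (G(k) = 2*(k*(k + k)) = 2*(k*(2*k)) = 2*(2*k²) = 4*k²)
(s(1) + G(√(P(-5, 3) + 4)))² = (-3/2*1² + 4*(√(0 + 4))²)² = (-3/2*1 + 4*(√4)²)² = (-3/2 + 4*2²)² = (-3/2 + 4*4)² = (-3/2 + 16)² = (29/2)² = 841/4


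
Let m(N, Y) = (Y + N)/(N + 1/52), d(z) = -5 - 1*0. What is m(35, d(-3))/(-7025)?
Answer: -104/852835 ≈ -0.00012195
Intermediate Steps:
d(z) = -5 (d(z) = -5 + 0 = -5)
m(N, Y) = (N + Y)/(1/52 + N) (m(N, Y) = (N + Y)/(N + 1/52) = (N + Y)/(1/52 + N))
m(35, d(-3))/(-7025) = (52*(35 - 5)/(1 + 52*35))/(-7025) = (52*30/(1 + 1820))*(-1/7025) = (52*30/1821)*(-1/7025) = (52*(1/1821)*30)*(-1/7025) = (520/607)*(-1/7025) = -104/852835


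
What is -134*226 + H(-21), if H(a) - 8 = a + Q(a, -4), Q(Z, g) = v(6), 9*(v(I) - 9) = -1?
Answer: -272593/9 ≈ -30288.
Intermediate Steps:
v(I) = 80/9 (v(I) = 9 + (⅑)*(-1) = 9 - ⅑ = 80/9)
Q(Z, g) = 80/9
H(a) = 152/9 + a (H(a) = 8 + (a + 80/9) = 8 + (80/9 + a) = 152/9 + a)
-134*226 + H(-21) = -134*226 + (152/9 - 21) = -30284 - 37/9 = -272593/9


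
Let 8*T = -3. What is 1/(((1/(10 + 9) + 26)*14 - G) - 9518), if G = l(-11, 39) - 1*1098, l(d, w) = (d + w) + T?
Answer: -152/1228599 ≈ -0.00012372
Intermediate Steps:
T = -3/8 (T = (1/8)*(-3) = -3/8 ≈ -0.37500)
l(d, w) = -3/8 + d + w (l(d, w) = (d + w) - 3/8 = -3/8 + d + w)
G = -8563/8 (G = (-3/8 - 11 + 39) - 1*1098 = 221/8 - 1098 = -8563/8 ≈ -1070.4)
1/(((1/(10 + 9) + 26)*14 - G) - 9518) = 1/(((1/(10 + 9) + 26)*14 - 1*(-8563/8)) - 9518) = 1/(((1/19 + 26)*14 + 8563/8) - 9518) = 1/(((495/19)*14 + 8563/8) - 9518) = 1/((6930/19 + 8563/8) - 9518) = 1/(218137/152 - 9518) = 1/(-1228599/152) = -152/1228599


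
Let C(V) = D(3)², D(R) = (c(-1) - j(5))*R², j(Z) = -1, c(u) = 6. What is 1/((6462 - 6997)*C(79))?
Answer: -1/2123415 ≈ -4.7094e-7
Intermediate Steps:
D(R) = 7*R² (D(R) = (6 - 1*(-1))*R² = (6 + 1)*R² = 7*R²)
C(V) = 3969 (C(V) = (7*3²)² = (7*9)² = 63² = 3969)
1/((6462 - 6997)*C(79)) = 1/((6462 - 6997)*3969) = (1/3969)/(-535) = -1/535*1/3969 = -1/2123415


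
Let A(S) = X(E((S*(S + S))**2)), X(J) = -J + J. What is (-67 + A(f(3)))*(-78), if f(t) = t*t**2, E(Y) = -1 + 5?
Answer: 5226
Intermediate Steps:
E(Y) = 4
f(t) = t**3
X(J) = 0
A(S) = 0
(-67 + A(f(3)))*(-78) = (-67 + 0)*(-78) = -67*(-78) = 5226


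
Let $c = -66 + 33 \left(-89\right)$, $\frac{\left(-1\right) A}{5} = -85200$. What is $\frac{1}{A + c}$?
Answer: $\frac{1}{422997} \approx 2.3641 \cdot 10^{-6}$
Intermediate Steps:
$A = 426000$ ($A = \left(-5\right) \left(-85200\right) = 426000$)
$c = -3003$ ($c = -66 - 2937 = -3003$)
$\frac{1}{A + c} = \frac{1}{426000 - 3003} = \frac{1}{422997}$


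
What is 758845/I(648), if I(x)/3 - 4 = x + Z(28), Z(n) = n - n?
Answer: 758845/1956 ≈ 387.96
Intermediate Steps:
Z(n) = 0
I(x) = 12 + 3*x (I(x) = 12 + 3*(x + 0) = 12 + 3*x)
758845/I(648) = 758845/(12 + 3*648) = 758845/(12 + 1944) = 758845/1956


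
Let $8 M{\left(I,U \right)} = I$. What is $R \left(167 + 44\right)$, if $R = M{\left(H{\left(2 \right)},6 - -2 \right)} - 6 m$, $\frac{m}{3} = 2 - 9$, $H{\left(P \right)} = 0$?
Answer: $26586$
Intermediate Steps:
$M{\left(I,U \right)} = \frac{I}{8}$
$m = -21$ ($m = 3 \left(2 - 9\right) = 3 \left(-7\right) = -21$)
$R = 126$ ($R = \frac{1}{8} \cdot 0 - -126 = 0 + 126 = 126$)
$R \left(167 + 44\right) = 126 \left(167 + 44\right) = 126 \cdot 211 = 26586$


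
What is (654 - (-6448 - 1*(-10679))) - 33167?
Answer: -36744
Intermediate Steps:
(654 - (-6448 - 1*(-10679))) - 33167 = (654 - (-6448 + 10679)) - 33167 = (654 - 1*4231) - 33167 = (654 - 4231) - 33167 = -3577 - 33167 = -36744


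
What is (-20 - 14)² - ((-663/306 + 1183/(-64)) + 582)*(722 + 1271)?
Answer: -214581595/192 ≈ -1.1176e+6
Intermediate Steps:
(-20 - 14)² - ((-663/306 + 1183/(-64)) + 582)*(722 + 1271) = (-34)² - ((-663*1/306 + 1183*(-1/64)) + 582)*1993 = 1156 - ((-13/6 - 1183/64) + 582)*1993 = 1156 - (-3965/192 + 582)*1993 = 1156 - 107779*1993/192 = 1156 - 1*214803547/192 = 1156 - 214803547/192 = -214581595/192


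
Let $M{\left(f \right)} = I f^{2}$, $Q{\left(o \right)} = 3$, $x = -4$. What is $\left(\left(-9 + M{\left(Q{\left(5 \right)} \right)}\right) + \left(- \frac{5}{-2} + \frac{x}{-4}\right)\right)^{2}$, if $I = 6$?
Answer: $\frac{9409}{4} \approx 2352.3$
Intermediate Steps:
$M{\left(f \right)} = 6 f^{2}$
$\left(\left(-9 + M{\left(Q{\left(5 \right)} \right)}\right) + \left(- \frac{5}{-2} + \frac{x}{-4}\right)\right)^{2} = \left(\left(-9 + 6 \cdot 3^{2}\right) - \left(-1 - \frac{5}{2}\right)\right)^{2} = \left(\left(-9 + 6 \cdot 9\right) - - \frac{7}{2}\right)^{2} = \left(\left(-9 + 54\right) + \left(\frac{5}{2} + 1\right)\right)^{2} = \left(45 + \frac{7}{2}\right)^{2} = \left(\frac{97}{2}\right)^{2} = \frac{9409}{4}$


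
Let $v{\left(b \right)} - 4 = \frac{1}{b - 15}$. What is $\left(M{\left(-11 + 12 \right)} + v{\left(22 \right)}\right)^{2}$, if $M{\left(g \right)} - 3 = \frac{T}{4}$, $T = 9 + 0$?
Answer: $\frac{69169}{784} \approx 88.226$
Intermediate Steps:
$T = 9$
$M{\left(g \right)} = \frac{21}{4}$ ($M{\left(g \right)} = 3 + \frac{9}{4} = \frac{21}{4}$)
$v{\left(b \right)} = 4 + \frac{1}{-15 + b}$ ($v{\left(b \right)} = 4 + \frac{1}{b - 15} = 4 + \frac{1}{-15 + b}$)
$\left(M{\left(-11 + 12 \right)} + v{\left(22 \right)}\right)^{2} = \left(\frac{21}{4} + \frac{-59 + 4 \cdot 22}{-15 + 22}\right)^{2} = \left(\frac{21}{4} + \frac{-59 + 88}{7}\right)^{2} = \left(\frac{21}{4} + \frac{1}{7} \cdot 29\right)^{2} = \left(\frac{21}{4} + \frac{29}{7}\right)^{2} = \left(\frac{263}{28}\right)^{2} = \frac{69169}{784}$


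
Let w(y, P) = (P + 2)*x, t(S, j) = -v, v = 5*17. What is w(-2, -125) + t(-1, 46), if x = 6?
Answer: -823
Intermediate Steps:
v = 85
t(S, j) = -85 (t(S, j) = -1*85 = -85)
w(y, P) = 12 + 6*P (w(y, P) = (P + 2)*6 = (2 + P)*6 = 12 + 6*P)
w(-2, -125) + t(-1, 46) = (12 + 6*(-125)) - 85 = (12 - 750) - 85 = -738 - 85 = -823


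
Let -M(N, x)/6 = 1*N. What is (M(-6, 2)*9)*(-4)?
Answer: -1296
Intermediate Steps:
M(N, x) = -6*N
(M(-6, 2)*9)*(-4) = (-6*(-6)*9)*(-4) = (36*9)*(-4) = 324*(-4) = -1296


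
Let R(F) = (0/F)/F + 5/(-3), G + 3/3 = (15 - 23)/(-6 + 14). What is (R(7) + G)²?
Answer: 121/9 ≈ 13.444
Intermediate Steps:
G = -2 (G = -1 + (15 - 23)/(-6 + 14) = -1 - 8/8 = -1 - 8*⅛ = -1 - 1 = -2)
R(F) = -5/3 (R(F) = 0/F + 5*(-⅓) = 0 - 5/3 = -5/3)
(R(7) + G)² = (-5/3 - 2)² = (-11/3)² = 121/9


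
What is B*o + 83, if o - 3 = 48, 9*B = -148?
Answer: -2267/3 ≈ -755.67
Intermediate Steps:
B = -148/9 (B = (⅑)*(-148) = -148/9 ≈ -16.444)
o = 51 (o = 3 + 48 = 51)
B*o + 83 = -148/9*51 + 83 = -2516/3 + 83 = -2267/3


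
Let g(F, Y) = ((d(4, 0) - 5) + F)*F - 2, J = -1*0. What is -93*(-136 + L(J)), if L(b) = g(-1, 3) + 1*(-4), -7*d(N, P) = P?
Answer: 12648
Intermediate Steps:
J = 0
d(N, P) = -P/7
g(F, Y) = -2 + F*(-5 + F) (g(F, Y) = ((-⅐*0 - 5) + F)*F - 2 = ((0 - 5) + F)*F - 2 = (-5 + F)*F - 2 = F*(-5 + F) - 2 = -2 + F*(-5 + F))
L(b) = 0 (L(b) = (-2 + (-1)² - 5*(-1)) + 1*(-4) = (-2 + 1 + 5) - 4 = 4 - 4 = 0)
-93*(-136 + L(J)) = -93*(-136 + 0) = -93*(-136) = 12648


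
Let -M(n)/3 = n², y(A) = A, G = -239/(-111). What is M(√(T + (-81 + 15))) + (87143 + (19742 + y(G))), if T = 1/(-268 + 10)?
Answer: 1022234983/9546 ≈ 1.0709e+5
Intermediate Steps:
T = -1/258 (T = 1/(-258) = -1/258 ≈ -0.0038760)
G = 239/111 (G = -239*(-1/111) = 239/111 ≈ 2.1532)
M(n) = -3*n²
M(√(T + (-81 + 15))) + (87143 + (19742 + y(G))) = -3*(√(-1/258 + (-81 + 15)))² + (87143 + (19742 + 239/111)) = -3*(√(-1/258 - 66))² + (87143 + 2191601/111) = -3*(√(-17029/258))² + 11864474/111 = -3*(I*√4393482/258)² + 11864474/111 = -3*(-17029/258) + 11864474/111 = 17029/86 + 11864474/111 = 1022234983/9546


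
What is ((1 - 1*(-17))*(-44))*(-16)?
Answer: 12672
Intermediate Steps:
((1 - 1*(-17))*(-44))*(-16) = ((1 + 17)*(-44))*(-16) = (18*(-44))*(-16) = -792*(-16) = 12672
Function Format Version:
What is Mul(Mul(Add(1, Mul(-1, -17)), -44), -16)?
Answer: 12672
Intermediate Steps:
Mul(Mul(Add(1, Mul(-1, -17)), -44), -16) = Mul(Mul(Add(1, 17), -44), -16) = Mul(Mul(18, -44), -16) = Mul(-792, -16) = 12672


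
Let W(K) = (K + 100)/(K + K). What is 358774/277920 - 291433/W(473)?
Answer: -12770186762843/26541360 ≈ -4.8114e+5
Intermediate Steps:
W(K) = (100 + K)/(2*K) (W(K) = (100 + K)/((2*K)) = (100 + K)*(1/(2*K)) = (100 + K)/(2*K))
358774/277920 - 291433/W(473) = 358774/277920 - 291433*946/(100 + 473) = 358774*(1/277920) - 291433/((½)*(1/473)*573) = 179387/138960 - 291433/573/946 = 179387/138960 - 291433*946/573 = 179387/138960 - 275695618/573 = -12770186762843/26541360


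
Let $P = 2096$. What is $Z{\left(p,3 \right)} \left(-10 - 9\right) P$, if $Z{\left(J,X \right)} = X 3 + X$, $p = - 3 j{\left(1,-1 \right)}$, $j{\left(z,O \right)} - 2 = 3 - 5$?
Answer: $-477888$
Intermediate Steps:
$j{\left(z,O \right)} = 0$ ($j{\left(z,O \right)} = 2 + \left(3 - 5\right) = 2 - 2 = 0$)
$p = 0$ ($p = \left(-3\right) 0 = 0$)
$Z{\left(J,X \right)} = 4 X$ ($Z{\left(J,X \right)} = 3 X + X = 4 X$)
$Z{\left(p,3 \right)} \left(-10 - 9\right) P = 4 \cdot 3 \left(-10 - 9\right) 2096 = 12 \left(-19\right) 2096 = \left(-228\right) 2096 = -477888$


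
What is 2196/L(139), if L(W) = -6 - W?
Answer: -2196/145 ≈ -15.145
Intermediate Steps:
2196/L(139) = 2196/(-6 - 1*139) = 2196/(-6 - 139) = 2196/(-145) = 2196*(-1/145) = -2196/145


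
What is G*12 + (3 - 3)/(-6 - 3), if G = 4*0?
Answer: 0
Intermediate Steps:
G = 0
G*12 + (3 - 3)/(-6 - 3) = 0*12 + (3 - 3)/(-6 - 3) = 0 + 0/(-9) = 0 + 0*(-1/9) = 0 + 0 = 0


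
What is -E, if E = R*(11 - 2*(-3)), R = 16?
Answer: -272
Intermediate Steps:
E = 272 (E = 16*(11 - 2*(-3)) = 16*(11 + 6) = 16*17 = 272)
-E = -1*272 = -272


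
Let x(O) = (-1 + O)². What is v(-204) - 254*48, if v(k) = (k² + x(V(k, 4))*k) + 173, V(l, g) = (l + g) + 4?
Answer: -7887439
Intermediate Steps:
V(l, g) = 4 + g + l (V(l, g) = (g + l) + 4 = 4 + g + l)
v(k) = 173 + k² + k*(7 + k)² (v(k) = (k² + (-1 + (4 + 4 + k))²*k) + 173 = (k² + (-1 + (8 + k))²*k) + 173 = (k² + (7 + k)²*k) + 173 = (k² + k*(7 + k)²) + 173 = 173 + k² + k*(7 + k)²)
v(-204) - 254*48 = (173 + (-204)² - 204*(7 - 204)²) - 254*48 = (173 + 41616 - 204*(-197)²) - 1*12192 = (173 + 41616 - 204*38809) - 12192 = (173 + 41616 - 7917036) - 12192 = -7875247 - 12192 = -7887439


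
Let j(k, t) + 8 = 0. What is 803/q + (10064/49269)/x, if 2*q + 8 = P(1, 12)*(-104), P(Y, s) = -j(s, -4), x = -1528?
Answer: -839673633/439151020 ≈ -1.9120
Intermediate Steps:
j(k, t) = -8 (j(k, t) = -8 + 0 = -8)
P(Y, s) = 8 (P(Y, s) = -1*(-8) = 8)
q = -420 (q = -4 + (8*(-104))/2 = -4 + (½)*(-832) = -4 - 416 = -420)
803/q + (10064/49269)/x = 803/(-420) + (10064/49269)/(-1528) = 803*(-1/420) + (10064*(1/49269))*(-1/1528) = -803/420 + (10064/49269)*(-1/1528) = -803/420 - 1258/9410379 = -839673633/439151020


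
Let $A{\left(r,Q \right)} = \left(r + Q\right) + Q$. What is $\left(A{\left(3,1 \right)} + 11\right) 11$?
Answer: $176$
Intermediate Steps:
$A{\left(r,Q \right)} = r + 2 Q$ ($A{\left(r,Q \right)} = \left(Q + r\right) + Q = r + 2 Q$)
$\left(A{\left(3,1 \right)} + 11\right) 11 = \left(\left(3 + 2 \cdot 1\right) + 11\right) 11 = \left(\left(3 + 2\right) + 11\right) 11 = \left(5 + 11\right) 11 = 16 \cdot 11 = 176$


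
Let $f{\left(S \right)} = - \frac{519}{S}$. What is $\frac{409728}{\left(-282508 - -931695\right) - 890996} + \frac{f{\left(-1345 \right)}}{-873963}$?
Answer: $- \frac{53514143469439}{31582411127235} \approx -1.6944$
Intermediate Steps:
$\frac{409728}{\left(-282508 - -931695\right) - 890996} + \frac{f{\left(-1345 \right)}}{-873963} = \frac{409728}{\left(-282508 - -931695\right) - 890996} + \frac{\left(-519\right) \frac{1}{-1345}}{-873963} = \frac{409728}{\left(-282508 + 931695\right) - 890996} + \left(-519\right) \left(- \frac{1}{1345}\right) \left(- \frac{1}{873963}\right) = \frac{409728}{649187 - 890996} + \frac{519}{1345} \left(- \frac{1}{873963}\right) = \frac{409728}{-241809} - \frac{173}{391826745} = 409728 \left(- \frac{1}{241809}\right) - \frac{173}{391826745} = - \frac{136576}{80603} - \frac{173}{391826745} = - \frac{53514143469439}{31582411127235}$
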